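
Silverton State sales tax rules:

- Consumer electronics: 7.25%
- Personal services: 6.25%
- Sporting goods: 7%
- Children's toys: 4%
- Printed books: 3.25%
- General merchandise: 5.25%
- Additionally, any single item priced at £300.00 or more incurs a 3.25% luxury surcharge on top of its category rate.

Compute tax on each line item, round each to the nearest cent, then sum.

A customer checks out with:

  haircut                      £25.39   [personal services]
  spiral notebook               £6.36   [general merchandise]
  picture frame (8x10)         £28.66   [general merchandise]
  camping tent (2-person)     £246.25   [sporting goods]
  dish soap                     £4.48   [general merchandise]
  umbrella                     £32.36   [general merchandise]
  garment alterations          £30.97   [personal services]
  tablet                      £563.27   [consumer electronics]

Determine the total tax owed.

Haircut £25.39: personal services → 6.25% → £1.59
Spiral notebook £6.36: general merchandise → 5.25% → £0.33
Picture frame (8x10) £28.66: general merchandise → 5.25% → £1.50
Camping tent (2-person) £246.25: sporting goods → 7% → £17.24
Dish soap £4.48: general merchandise → 5.25% → £0.24
Umbrella £32.36: general merchandise → 5.25% → £1.70
Garment alterations £30.97: personal services → 6.25% → £1.94
Tablet £563.27: consumer electronics → 7.25% + 3.25% surcharge = 10.5% → £59.14
Total tax = £1.59 + £0.33 + £1.50 + £17.24 + £0.24 + £1.70 + £1.94 + £59.14 = £83.68

£83.68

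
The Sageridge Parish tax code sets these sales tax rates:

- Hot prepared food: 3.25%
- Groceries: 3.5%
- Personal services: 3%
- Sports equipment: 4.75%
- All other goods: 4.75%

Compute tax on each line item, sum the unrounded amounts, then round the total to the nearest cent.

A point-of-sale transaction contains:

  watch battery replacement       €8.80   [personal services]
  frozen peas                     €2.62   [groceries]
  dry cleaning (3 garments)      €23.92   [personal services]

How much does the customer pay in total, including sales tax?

Watch battery replacement €8.80: personal services → 3% → €0.264
Frozen peas €2.62: groceries → 3.5% → €0.0917
Dry cleaning (3 garments) €23.92: personal services → 3% → €0.7176
Subtotal = €35.34; unrounded tax = €1.0733 → €1.07; total due = €36.41

€36.41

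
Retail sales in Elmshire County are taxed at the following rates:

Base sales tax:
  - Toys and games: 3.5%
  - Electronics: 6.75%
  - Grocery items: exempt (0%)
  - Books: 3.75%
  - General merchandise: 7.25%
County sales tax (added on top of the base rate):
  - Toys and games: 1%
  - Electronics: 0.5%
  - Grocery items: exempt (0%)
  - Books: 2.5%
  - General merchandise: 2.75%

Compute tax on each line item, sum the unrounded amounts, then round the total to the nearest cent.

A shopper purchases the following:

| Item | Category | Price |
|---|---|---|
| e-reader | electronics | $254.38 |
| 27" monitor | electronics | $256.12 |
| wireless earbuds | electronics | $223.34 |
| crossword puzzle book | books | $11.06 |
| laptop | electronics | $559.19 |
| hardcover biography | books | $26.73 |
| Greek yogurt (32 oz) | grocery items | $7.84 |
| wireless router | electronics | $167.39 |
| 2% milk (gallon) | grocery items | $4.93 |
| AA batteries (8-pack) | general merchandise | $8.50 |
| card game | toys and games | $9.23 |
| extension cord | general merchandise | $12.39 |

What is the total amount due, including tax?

E-reader $254.38: electronics → 6.75% + 0.5% county = 7.25% → $18.44255
27" monitor $256.12: electronics → 6.75% + 0.5% county = 7.25% → $18.5687
Wireless earbuds $223.34: electronics → 6.75% + 0.5% county = 7.25% → $16.19215
Crossword puzzle book $11.06: books → 3.75% + 2.5% county = 6.25% → $0.69125
Laptop $559.19: electronics → 6.75% + 0.5% county = 7.25% → $40.541275
Hardcover biography $26.73: books → 3.75% + 2.5% county = 6.25% → $1.670625
Greek yogurt (32 oz) $7.84: grocery items → 0% + 0% county = 0% → $0.00
Wireless router $167.39: electronics → 6.75% + 0.5% county = 7.25% → $12.135775
2% milk (gallon) $4.93: grocery items → 0% + 0% county = 0% → $0.00
AA batteries (8-pack) $8.50: general merchandise → 7.25% + 2.75% county = 10% → $0.85
Card game $9.23: toys and games → 3.5% + 1% county = 4.5% → $0.41535
Extension cord $12.39: general merchandise → 7.25% + 2.75% county = 10% → $1.239
Subtotal = $1541.10; unrounded tax = $110.746675 → $110.75; total due = $1651.85

$1651.85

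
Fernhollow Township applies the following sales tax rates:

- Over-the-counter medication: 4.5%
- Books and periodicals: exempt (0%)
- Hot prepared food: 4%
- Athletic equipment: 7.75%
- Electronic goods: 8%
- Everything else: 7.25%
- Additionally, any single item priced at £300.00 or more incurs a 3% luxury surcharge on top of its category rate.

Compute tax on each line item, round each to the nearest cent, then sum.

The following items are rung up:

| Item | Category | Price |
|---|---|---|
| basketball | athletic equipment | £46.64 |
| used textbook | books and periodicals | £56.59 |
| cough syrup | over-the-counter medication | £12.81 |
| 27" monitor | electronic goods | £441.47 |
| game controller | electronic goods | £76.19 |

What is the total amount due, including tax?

£692.55

Basketball £46.64: athletic equipment → 7.75% → £3.61
Used textbook £56.59: books and periodicals → 0% → £0.00
Cough syrup £12.81: over-the-counter medication → 4.5% → £0.58
27" monitor £441.47: electronic goods → 8% + 3% surcharge = 11% → £48.56
Game controller £76.19: electronic goods → 8% → £6.10
Subtotal = £633.70; tax = £58.85; total due = £692.55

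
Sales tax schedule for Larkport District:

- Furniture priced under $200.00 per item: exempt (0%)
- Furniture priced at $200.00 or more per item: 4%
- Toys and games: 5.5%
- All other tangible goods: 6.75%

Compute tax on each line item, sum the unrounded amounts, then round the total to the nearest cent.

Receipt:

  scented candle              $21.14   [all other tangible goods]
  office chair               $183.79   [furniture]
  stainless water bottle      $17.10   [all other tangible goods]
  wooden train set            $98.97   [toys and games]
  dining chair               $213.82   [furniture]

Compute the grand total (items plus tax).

Scented candle $21.14: all other tangible goods → 6.75% → $1.42695
Office chair $183.79: furniture, under $200.00 → 0% → $0.00
Stainless water bottle $17.10: all other tangible goods → 6.75% → $1.15425
Wooden train set $98.97: toys and games → 5.5% → $5.44335
Dining chair $213.82: furniture, $200.00 or more → 4% → $8.5528
Subtotal = $534.82; unrounded tax = $16.57735 → $16.58; total due = $551.40

$551.40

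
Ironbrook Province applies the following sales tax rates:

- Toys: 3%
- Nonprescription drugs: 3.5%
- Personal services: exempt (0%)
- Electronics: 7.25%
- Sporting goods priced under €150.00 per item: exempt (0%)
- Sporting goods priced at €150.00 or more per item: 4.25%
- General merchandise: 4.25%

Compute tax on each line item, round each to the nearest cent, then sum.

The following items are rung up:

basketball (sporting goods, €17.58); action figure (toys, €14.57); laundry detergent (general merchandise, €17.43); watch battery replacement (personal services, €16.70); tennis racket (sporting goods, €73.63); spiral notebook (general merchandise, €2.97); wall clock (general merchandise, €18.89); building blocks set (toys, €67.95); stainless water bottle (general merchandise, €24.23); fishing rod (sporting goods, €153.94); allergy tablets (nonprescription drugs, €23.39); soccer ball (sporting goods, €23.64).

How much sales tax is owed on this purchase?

€12.54

Basketball €17.58: sporting goods, under €150.00 → 0% → €0.00
Action figure €14.57: toys → 3% → €0.44
Laundry detergent €17.43: general merchandise → 4.25% → €0.74
Watch battery replacement €16.70: personal services → 0% → €0.00
Tennis racket €73.63: sporting goods, under €150.00 → 0% → €0.00
Spiral notebook €2.97: general merchandise → 4.25% → €0.13
Wall clock €18.89: general merchandise → 4.25% → €0.80
Building blocks set €67.95: toys → 3% → €2.04
Stainless water bottle €24.23: general merchandise → 4.25% → €1.03
Fishing rod €153.94: sporting goods, €150.00 or more → 4.25% → €6.54
Allergy tablets €23.39: nonprescription drugs → 3.5% → €0.82
Soccer ball €23.64: sporting goods, under €150.00 → 0% → €0.00
Total tax = €0.44 + €0.74 + €0.13 + €0.80 + €2.04 + €1.03 + €6.54 + €0.82 = €12.54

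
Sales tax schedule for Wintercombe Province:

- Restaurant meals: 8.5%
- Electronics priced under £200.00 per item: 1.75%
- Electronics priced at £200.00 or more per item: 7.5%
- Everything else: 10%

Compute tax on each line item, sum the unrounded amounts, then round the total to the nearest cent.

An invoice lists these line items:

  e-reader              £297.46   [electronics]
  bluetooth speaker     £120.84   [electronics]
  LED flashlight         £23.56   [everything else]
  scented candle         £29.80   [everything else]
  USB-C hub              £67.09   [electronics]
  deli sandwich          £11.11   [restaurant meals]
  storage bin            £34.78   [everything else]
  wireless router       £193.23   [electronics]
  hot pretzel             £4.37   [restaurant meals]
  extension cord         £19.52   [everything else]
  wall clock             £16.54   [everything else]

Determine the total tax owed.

E-reader £297.46: electronics, £200.00 or more → 7.5% → £22.3095
Bluetooth speaker £120.84: electronics, under £200.00 → 1.75% → £2.1147
LED flashlight £23.56: everything else → 10% → £2.356
Scented candle £29.80: everything else → 10% → £2.98
USB-C hub £67.09: electronics, under £200.00 → 1.75% → £1.174075
Deli sandwich £11.11: restaurant meals → 8.5% → £0.94435
Storage bin £34.78: everything else → 10% → £3.478
Wireless router £193.23: electronics, under £200.00 → 1.75% → £3.381525
Hot pretzel £4.37: restaurant meals → 8.5% → £0.37145
Extension cord £19.52: everything else → 10% → £1.952
Wall clock £16.54: everything else → 10% → £1.654
Unrounded tax sum = £42.7156 → £42.72

£42.72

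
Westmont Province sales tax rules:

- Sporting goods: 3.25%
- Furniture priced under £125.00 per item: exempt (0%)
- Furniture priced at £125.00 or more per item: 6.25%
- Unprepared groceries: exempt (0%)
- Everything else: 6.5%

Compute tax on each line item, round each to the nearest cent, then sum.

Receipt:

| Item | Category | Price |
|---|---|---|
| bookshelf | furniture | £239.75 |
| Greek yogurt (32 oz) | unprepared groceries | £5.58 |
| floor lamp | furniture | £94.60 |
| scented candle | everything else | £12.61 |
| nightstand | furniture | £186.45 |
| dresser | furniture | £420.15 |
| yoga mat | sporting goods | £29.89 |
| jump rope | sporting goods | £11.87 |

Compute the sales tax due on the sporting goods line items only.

Yoga mat £29.89: sporting goods → 3.25% → £0.97
Jump rope £11.87: sporting goods → 3.25% → £0.39
Tax on sporting goods = £0.97 + £0.39 = £1.36

£1.36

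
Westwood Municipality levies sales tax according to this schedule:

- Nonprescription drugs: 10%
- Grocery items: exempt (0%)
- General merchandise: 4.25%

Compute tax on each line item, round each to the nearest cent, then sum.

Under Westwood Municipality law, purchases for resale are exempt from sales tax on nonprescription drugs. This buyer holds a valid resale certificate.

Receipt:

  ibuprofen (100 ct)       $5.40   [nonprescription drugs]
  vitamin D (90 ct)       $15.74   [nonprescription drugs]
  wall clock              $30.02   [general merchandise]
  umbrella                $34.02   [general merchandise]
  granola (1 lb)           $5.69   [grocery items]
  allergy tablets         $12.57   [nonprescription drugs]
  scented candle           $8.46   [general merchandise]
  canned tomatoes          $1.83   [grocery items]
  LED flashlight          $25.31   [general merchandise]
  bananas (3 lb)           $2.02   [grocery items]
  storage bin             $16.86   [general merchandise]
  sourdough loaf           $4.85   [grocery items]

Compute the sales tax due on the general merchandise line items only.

Wall clock $30.02: general merchandise → 4.25% → $1.28
Umbrella $34.02: general merchandise → 4.25% → $1.45
Scented candle $8.46: general merchandise → 4.25% → $0.36
LED flashlight $25.31: general merchandise → 4.25% → $1.08
Storage bin $16.86: general merchandise → 4.25% → $0.72
Tax on general merchandise = $1.28 + $1.45 + $0.36 + $1.08 + $0.72 = $4.89

$4.89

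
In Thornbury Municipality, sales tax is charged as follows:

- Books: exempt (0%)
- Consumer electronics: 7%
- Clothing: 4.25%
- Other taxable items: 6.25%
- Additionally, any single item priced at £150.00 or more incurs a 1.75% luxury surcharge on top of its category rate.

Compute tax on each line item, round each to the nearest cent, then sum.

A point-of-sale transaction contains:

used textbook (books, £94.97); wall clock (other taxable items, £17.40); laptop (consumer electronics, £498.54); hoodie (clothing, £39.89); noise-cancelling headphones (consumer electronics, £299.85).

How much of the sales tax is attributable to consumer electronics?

Laptop £498.54: consumer electronics → 7% + 1.75% surcharge = 8.75% → £43.62
Noise-cancelling headphones £299.85: consumer electronics → 7% + 1.75% surcharge = 8.75% → £26.24
Tax on consumer electronics = £43.62 + £26.24 = £69.86

£69.86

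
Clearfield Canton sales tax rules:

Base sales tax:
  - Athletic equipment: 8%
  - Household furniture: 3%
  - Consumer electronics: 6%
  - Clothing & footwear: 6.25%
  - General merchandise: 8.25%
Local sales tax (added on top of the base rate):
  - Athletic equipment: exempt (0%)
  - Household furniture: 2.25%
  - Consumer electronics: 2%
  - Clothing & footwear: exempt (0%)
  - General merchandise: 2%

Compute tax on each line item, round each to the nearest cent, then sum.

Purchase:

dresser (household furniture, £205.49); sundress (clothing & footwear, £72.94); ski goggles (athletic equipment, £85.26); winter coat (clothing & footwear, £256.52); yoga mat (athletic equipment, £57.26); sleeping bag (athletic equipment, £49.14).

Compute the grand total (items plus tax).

Dresser £205.49: household furniture → 3% + 2.25% local = 5.25% → £10.79
Sundress £72.94: clothing & footwear → 6.25% + 0% local = 6.25% → £4.56
Ski goggles £85.26: athletic equipment → 8% + 0% local = 8% → £6.82
Winter coat £256.52: clothing & footwear → 6.25% + 0% local = 6.25% → £16.03
Yoga mat £57.26: athletic equipment → 8% + 0% local = 8% → £4.58
Sleeping bag £49.14: athletic equipment → 8% + 0% local = 8% → £3.93
Subtotal = £726.61; tax = £46.71; total due = £773.32

£773.32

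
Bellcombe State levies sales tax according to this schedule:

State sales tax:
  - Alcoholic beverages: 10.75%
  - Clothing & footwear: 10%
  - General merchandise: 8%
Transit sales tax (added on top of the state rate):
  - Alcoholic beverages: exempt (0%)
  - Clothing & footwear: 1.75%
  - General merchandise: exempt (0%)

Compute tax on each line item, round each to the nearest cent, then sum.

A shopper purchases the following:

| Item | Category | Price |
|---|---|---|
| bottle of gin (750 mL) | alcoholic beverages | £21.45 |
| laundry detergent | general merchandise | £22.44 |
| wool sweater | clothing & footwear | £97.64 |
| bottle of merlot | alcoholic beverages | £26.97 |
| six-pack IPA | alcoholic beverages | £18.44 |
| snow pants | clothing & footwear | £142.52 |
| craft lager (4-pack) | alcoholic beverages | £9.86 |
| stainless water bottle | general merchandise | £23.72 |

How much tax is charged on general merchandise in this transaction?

£3.70

Laundry detergent £22.44: general merchandise → 8% + 0% transit = 8% → £1.80
Stainless water bottle £23.72: general merchandise → 8% + 0% transit = 8% → £1.90
Tax on general merchandise = £1.80 + £1.90 = £3.70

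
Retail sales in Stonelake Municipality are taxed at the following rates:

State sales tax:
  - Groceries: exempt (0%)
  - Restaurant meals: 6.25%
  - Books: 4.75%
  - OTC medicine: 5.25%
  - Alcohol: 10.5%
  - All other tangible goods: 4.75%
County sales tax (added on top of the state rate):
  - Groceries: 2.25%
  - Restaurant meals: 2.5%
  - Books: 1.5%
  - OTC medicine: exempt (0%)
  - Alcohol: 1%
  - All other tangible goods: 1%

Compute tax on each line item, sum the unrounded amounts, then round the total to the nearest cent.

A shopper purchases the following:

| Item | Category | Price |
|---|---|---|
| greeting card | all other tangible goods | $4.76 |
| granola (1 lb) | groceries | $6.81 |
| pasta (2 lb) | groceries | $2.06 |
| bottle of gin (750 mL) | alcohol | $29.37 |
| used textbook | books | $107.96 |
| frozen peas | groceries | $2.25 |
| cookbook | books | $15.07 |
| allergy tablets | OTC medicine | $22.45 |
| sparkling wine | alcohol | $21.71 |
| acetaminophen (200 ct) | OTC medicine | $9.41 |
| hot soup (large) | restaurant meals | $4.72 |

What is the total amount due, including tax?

Greeting card $4.76: all other tangible goods → 4.75% + 1% county = 5.75% → $0.2737
Granola (1 lb) $6.81: groceries → 0% + 2.25% county = 2.25% → $0.153225
Pasta (2 lb) $2.06: groceries → 0% + 2.25% county = 2.25% → $0.04635
Bottle of gin (750 mL) $29.37: alcohol → 10.5% + 1% county = 11.5% → $3.37755
Used textbook $107.96: books → 4.75% + 1.5% county = 6.25% → $6.7475
Frozen peas $2.25: groceries → 0% + 2.25% county = 2.25% → $0.050625
Cookbook $15.07: books → 4.75% + 1.5% county = 6.25% → $0.941875
Allergy tablets $22.45: OTC medicine → 5.25% + 0% county = 5.25% → $1.178625
Sparkling wine $21.71: alcohol → 10.5% + 1% county = 11.5% → $2.49665
Acetaminophen (200 ct) $9.41: OTC medicine → 5.25% + 0% county = 5.25% → $0.494025
Hot soup (large) $4.72: restaurant meals → 6.25% + 2.5% county = 8.75% → $0.413
Subtotal = $226.57; unrounded tax = $16.173125 → $16.17; total due = $242.74

$242.74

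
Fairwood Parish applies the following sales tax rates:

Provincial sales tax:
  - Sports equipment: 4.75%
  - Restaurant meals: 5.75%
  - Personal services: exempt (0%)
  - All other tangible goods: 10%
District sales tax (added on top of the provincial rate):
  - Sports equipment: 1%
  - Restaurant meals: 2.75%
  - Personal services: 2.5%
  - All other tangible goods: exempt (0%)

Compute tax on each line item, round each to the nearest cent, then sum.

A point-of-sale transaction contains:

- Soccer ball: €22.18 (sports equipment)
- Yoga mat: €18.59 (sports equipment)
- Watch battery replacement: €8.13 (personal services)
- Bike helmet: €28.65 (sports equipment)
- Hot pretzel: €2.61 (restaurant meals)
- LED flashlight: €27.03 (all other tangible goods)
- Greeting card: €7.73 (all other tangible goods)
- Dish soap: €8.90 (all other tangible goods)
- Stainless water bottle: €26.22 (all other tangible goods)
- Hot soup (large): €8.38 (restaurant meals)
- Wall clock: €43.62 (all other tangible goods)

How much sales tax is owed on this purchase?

Soccer ball €22.18: sports equipment → 4.75% + 1% district = 5.75% → €1.28
Yoga mat €18.59: sports equipment → 4.75% + 1% district = 5.75% → €1.07
Watch battery replacement €8.13: personal services → 0% + 2.5% district = 2.5% → €0.20
Bike helmet €28.65: sports equipment → 4.75% + 1% district = 5.75% → €1.65
Hot pretzel €2.61: restaurant meals → 5.75% + 2.75% district = 8.5% → €0.22
LED flashlight €27.03: all other tangible goods → 10% + 0% district = 10% → €2.70
Greeting card €7.73: all other tangible goods → 10% + 0% district = 10% → €0.77
Dish soap €8.90: all other tangible goods → 10% + 0% district = 10% → €0.89
Stainless water bottle €26.22: all other tangible goods → 10% + 0% district = 10% → €2.62
Hot soup (large) €8.38: restaurant meals → 5.75% + 2.75% district = 8.5% → €0.71
Wall clock €43.62: all other tangible goods → 10% + 0% district = 10% → €4.36
Total tax = €1.28 + €1.07 + €0.20 + €1.65 + €0.22 + €2.70 + €0.77 + €0.89 + €2.62 + €0.71 + €4.36 = €16.47

€16.47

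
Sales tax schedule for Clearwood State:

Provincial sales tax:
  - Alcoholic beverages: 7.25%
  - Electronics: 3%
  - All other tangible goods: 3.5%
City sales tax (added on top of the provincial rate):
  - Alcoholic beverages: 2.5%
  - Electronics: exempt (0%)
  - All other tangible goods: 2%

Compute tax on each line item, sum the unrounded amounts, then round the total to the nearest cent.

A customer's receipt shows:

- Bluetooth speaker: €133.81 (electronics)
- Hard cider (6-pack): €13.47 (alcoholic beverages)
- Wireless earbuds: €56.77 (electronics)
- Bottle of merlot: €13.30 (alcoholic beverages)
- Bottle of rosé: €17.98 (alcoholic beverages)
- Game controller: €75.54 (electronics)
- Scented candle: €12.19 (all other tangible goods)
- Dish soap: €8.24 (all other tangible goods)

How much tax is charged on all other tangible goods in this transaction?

€1.12

Scented candle €12.19: all other tangible goods → 3.5% + 2% city = 5.5% → €0.67045
Dish soap €8.24: all other tangible goods → 3.5% + 2% city = 5.5% → €0.4532
Tax on all other tangible goods: unrounded sum = €1.12365 → €1.12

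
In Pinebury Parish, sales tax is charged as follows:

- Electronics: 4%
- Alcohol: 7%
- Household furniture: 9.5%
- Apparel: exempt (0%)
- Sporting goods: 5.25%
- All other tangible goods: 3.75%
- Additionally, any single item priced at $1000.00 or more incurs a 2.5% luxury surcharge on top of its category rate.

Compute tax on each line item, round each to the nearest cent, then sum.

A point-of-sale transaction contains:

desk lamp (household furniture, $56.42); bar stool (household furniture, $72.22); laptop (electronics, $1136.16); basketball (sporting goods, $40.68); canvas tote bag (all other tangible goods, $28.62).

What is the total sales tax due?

Desk lamp $56.42: household furniture → 9.5% → $5.36
Bar stool $72.22: household furniture → 9.5% → $6.86
Laptop $1136.16: electronics → 4% + 2.5% surcharge = 6.5% → $73.85
Basketball $40.68: sporting goods → 5.25% → $2.14
Canvas tote bag $28.62: all other tangible goods → 3.75% → $1.07
Total tax = $5.36 + $6.86 + $73.85 + $2.14 + $1.07 = $89.28

$89.28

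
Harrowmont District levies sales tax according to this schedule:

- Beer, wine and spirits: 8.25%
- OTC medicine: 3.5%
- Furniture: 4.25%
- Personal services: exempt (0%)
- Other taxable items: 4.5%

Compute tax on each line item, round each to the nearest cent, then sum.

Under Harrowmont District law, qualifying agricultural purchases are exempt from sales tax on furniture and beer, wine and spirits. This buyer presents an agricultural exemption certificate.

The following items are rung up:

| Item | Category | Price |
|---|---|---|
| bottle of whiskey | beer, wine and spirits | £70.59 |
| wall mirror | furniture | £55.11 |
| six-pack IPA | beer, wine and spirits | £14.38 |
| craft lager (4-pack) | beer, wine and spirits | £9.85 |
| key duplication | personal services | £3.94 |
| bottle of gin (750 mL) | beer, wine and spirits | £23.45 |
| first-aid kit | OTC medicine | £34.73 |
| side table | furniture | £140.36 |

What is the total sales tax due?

Bottle of whiskey £70.59: beer, wine and spirits, buyer-exempt → 0% → £0.00
Wall mirror £55.11: furniture, buyer-exempt → 0% → £0.00
Six-pack IPA £14.38: beer, wine and spirits, buyer-exempt → 0% → £0.00
Craft lager (4-pack) £9.85: beer, wine and spirits, buyer-exempt → 0% → £0.00
Key duplication £3.94: personal services → 0% → £0.00
Bottle of gin (750 mL) £23.45: beer, wine and spirits, buyer-exempt → 0% → £0.00
First-aid kit £34.73: OTC medicine → 3.5% → £1.22
Side table £140.36: furniture, buyer-exempt → 0% → £0.00
Total tax = £1.22

£1.22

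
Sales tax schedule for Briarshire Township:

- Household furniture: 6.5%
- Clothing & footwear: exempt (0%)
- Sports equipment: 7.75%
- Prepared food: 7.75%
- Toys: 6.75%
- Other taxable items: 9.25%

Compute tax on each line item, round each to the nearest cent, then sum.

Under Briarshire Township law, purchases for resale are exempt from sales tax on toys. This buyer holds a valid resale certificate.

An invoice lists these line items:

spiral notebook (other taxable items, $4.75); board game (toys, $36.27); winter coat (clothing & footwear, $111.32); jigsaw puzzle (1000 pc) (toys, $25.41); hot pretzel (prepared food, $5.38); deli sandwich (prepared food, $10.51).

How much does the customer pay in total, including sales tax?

Spiral notebook $4.75: other taxable items → 9.25% → $0.44
Board game $36.27: toys, buyer-exempt → 0% → $0.00
Winter coat $111.32: clothing & footwear → 0% → $0.00
Jigsaw puzzle (1000 pc) $25.41: toys, buyer-exempt → 0% → $0.00
Hot pretzel $5.38: prepared food → 7.75% → $0.42
Deli sandwich $10.51: prepared food → 7.75% → $0.81
Subtotal = $193.64; tax = $1.67; total due = $195.31

$195.31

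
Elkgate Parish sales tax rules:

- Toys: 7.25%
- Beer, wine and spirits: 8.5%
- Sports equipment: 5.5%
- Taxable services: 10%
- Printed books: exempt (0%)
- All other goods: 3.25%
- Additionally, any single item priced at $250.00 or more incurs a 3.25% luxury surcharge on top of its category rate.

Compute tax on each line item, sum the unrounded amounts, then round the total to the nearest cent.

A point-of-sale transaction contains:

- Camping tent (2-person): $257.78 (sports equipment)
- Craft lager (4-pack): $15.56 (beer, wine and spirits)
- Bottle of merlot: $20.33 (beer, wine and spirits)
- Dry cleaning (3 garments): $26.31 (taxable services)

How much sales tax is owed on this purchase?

Camping tent (2-person) $257.78: sports equipment → 5.5% + 3.25% surcharge = 8.75% → $22.55575
Craft lager (4-pack) $15.56: beer, wine and spirits → 8.5% → $1.3226
Bottle of merlot $20.33: beer, wine and spirits → 8.5% → $1.72805
Dry cleaning (3 garments) $26.31: taxable services → 10% → $2.631
Unrounded tax sum = $28.2374 → $28.24

$28.24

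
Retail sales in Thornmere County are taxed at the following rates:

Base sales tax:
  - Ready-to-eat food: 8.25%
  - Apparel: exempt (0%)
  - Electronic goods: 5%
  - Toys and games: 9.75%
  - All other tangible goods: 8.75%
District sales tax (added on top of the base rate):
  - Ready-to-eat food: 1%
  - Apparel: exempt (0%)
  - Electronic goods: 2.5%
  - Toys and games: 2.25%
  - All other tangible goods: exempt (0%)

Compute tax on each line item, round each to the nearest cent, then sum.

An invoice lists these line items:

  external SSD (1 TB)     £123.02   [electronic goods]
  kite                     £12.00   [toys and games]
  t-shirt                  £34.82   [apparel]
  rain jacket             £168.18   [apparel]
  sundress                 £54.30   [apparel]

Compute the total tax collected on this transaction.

£10.67

External SSD (1 TB) £123.02: electronic goods → 5% + 2.5% district = 7.5% → £9.23
Kite £12.00: toys and games → 9.75% + 2.25% district = 12% → £1.44
T-shirt £34.82: apparel → 0% + 0% district = 0% → £0.00
Rain jacket £168.18: apparel → 0% + 0% district = 0% → £0.00
Sundress £54.30: apparel → 0% + 0% district = 0% → £0.00
Total tax = £9.23 + £1.44 = £10.67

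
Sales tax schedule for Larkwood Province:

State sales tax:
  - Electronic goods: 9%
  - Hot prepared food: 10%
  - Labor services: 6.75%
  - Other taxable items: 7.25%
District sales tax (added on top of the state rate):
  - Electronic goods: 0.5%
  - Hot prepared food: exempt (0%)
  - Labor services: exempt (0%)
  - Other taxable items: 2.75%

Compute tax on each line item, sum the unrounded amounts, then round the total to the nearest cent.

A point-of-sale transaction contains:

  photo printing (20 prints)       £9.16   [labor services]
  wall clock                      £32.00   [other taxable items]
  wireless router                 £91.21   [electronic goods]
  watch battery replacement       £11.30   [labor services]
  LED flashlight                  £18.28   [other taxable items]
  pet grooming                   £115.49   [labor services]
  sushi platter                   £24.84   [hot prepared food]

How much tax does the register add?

Photo printing (20 prints) £9.16: labor services → 6.75% + 0% district = 6.75% → £0.6183
Wall clock £32.00: other taxable items → 7.25% + 2.75% district = 10% → £3.20
Wireless router £91.21: electronic goods → 9% + 0.5% district = 9.5% → £8.66495
Watch battery replacement £11.30: labor services → 6.75% + 0% district = 6.75% → £0.76275
LED flashlight £18.28: other taxable items → 7.25% + 2.75% district = 10% → £1.828
Pet grooming £115.49: labor services → 6.75% + 0% district = 6.75% → £7.795575
Sushi platter £24.84: hot prepared food → 10% + 0% district = 10% → £2.484
Unrounded tax sum = £25.353575 → £25.35

£25.35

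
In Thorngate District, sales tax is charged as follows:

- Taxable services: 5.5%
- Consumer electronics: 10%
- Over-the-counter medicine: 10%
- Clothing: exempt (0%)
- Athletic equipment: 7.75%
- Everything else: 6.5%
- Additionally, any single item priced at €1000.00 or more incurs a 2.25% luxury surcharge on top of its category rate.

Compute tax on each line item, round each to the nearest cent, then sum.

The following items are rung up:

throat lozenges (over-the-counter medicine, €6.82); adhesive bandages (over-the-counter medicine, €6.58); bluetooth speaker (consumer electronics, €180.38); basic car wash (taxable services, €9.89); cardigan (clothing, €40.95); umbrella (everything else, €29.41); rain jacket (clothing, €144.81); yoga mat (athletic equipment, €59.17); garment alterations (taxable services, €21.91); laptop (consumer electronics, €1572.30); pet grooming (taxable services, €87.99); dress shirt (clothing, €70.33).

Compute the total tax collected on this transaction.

€225.08

Throat lozenges €6.82: over-the-counter medicine → 10% → €0.68
Adhesive bandages €6.58: over-the-counter medicine → 10% → €0.66
Bluetooth speaker €180.38: consumer electronics → 10% → €18.04
Basic car wash €9.89: taxable services → 5.5% → €0.54
Cardigan €40.95: clothing → 0% → €0.00
Umbrella €29.41: everything else → 6.5% → €1.91
Rain jacket €144.81: clothing → 0% → €0.00
Yoga mat €59.17: athletic equipment → 7.75% → €4.59
Garment alterations €21.91: taxable services → 5.5% → €1.21
Laptop €1572.30: consumer electronics → 10% + 2.25% surcharge = 12.25% → €192.61
Pet grooming €87.99: taxable services → 5.5% → €4.84
Dress shirt €70.33: clothing → 0% → €0.00
Total tax = €0.68 + €0.66 + €18.04 + €0.54 + €1.91 + €4.59 + €1.21 + €192.61 + €4.84 = €225.08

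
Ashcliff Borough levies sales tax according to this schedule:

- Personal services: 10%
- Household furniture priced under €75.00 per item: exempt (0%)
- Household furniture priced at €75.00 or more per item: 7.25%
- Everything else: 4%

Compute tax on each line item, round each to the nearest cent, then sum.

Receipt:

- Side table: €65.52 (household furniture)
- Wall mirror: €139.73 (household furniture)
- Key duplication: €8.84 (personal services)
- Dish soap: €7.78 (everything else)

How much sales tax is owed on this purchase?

€11.32

Side table €65.52: household furniture, under €75.00 → 0% → €0.00
Wall mirror €139.73: household furniture, €75.00 or more → 7.25% → €10.13
Key duplication €8.84: personal services → 10% → €0.88
Dish soap €7.78: everything else → 4% → €0.31
Total tax = €10.13 + €0.88 + €0.31 = €11.32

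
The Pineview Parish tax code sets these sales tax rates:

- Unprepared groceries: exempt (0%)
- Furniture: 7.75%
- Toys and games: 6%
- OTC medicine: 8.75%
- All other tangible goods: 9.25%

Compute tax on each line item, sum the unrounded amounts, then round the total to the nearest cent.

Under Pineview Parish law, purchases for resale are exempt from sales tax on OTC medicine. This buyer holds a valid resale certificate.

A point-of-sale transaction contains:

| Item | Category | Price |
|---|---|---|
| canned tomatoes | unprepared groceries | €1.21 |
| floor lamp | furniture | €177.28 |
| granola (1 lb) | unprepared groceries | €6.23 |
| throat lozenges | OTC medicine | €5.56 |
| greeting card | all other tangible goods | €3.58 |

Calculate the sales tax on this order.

€14.07

Canned tomatoes €1.21: unprepared groceries → 0% → €0.00
Floor lamp €177.28: furniture → 7.75% → €13.7392
Granola (1 lb) €6.23: unprepared groceries → 0% → €0.00
Throat lozenges €5.56: OTC medicine, buyer-exempt → 0% → €0.00
Greeting card €3.58: all other tangible goods → 9.25% → €0.33115
Unrounded tax sum = €14.07035 → €14.07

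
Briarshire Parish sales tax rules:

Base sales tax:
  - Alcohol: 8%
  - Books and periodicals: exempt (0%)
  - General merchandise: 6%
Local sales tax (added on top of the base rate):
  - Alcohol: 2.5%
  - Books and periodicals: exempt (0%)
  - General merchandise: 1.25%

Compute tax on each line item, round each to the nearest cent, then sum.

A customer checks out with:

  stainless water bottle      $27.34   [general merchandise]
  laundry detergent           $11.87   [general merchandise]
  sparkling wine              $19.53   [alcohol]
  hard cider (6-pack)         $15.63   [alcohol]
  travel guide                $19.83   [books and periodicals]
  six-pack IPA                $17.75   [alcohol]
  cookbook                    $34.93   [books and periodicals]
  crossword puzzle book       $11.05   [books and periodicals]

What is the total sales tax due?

Stainless water bottle $27.34: general merchandise → 6% + 1.25% local = 7.25% → $1.98
Laundry detergent $11.87: general merchandise → 6% + 1.25% local = 7.25% → $0.86
Sparkling wine $19.53: alcohol → 8% + 2.5% local = 10.5% → $2.05
Hard cider (6-pack) $15.63: alcohol → 8% + 2.5% local = 10.5% → $1.64
Travel guide $19.83: books and periodicals → 0% + 0% local = 0% → $0.00
Six-pack IPA $17.75: alcohol → 8% + 2.5% local = 10.5% → $1.86
Cookbook $34.93: books and periodicals → 0% + 0% local = 0% → $0.00
Crossword puzzle book $11.05: books and periodicals → 0% + 0% local = 0% → $0.00
Total tax = $1.98 + $0.86 + $2.05 + $1.64 + $1.86 = $8.39

$8.39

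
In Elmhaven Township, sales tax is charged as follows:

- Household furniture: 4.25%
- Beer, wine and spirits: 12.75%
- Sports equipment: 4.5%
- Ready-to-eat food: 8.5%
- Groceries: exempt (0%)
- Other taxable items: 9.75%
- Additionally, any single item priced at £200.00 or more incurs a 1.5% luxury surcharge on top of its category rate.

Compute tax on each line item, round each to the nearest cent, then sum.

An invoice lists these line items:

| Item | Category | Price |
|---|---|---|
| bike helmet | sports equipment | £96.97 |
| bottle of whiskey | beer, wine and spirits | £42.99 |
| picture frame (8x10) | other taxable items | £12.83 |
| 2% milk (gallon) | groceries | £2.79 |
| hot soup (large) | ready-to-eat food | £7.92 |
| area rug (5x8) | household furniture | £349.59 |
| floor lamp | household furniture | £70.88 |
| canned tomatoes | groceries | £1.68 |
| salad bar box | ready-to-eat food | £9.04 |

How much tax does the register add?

£35.64

Bike helmet £96.97: sports equipment → 4.5% → £4.36
Bottle of whiskey £42.99: beer, wine and spirits → 12.75% → £5.48
Picture frame (8x10) £12.83: other taxable items → 9.75% → £1.25
2% milk (gallon) £2.79: groceries → 0% → £0.00
Hot soup (large) £7.92: ready-to-eat food → 8.5% → £0.67
Area rug (5x8) £349.59: household furniture → 4.25% + 1.5% surcharge = 5.75% → £20.10
Floor lamp £70.88: household furniture → 4.25% → £3.01
Canned tomatoes £1.68: groceries → 0% → £0.00
Salad bar box £9.04: ready-to-eat food → 8.5% → £0.77
Total tax = £4.36 + £5.48 + £1.25 + £0.67 + £20.10 + £3.01 + £0.77 = £35.64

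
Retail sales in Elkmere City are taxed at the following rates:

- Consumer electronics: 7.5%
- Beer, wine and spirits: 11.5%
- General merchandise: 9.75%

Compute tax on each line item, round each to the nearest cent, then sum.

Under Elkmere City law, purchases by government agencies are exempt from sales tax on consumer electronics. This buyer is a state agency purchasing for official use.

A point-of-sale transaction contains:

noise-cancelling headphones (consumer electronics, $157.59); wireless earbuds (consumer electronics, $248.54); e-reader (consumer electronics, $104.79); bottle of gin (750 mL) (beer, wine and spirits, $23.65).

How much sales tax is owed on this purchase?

$2.72

Noise-cancelling headphones $157.59: consumer electronics, buyer-exempt → 0% → $0.00
Wireless earbuds $248.54: consumer electronics, buyer-exempt → 0% → $0.00
E-reader $104.79: consumer electronics, buyer-exempt → 0% → $0.00
Bottle of gin (750 mL) $23.65: beer, wine and spirits → 11.5% → $2.72
Total tax = $2.72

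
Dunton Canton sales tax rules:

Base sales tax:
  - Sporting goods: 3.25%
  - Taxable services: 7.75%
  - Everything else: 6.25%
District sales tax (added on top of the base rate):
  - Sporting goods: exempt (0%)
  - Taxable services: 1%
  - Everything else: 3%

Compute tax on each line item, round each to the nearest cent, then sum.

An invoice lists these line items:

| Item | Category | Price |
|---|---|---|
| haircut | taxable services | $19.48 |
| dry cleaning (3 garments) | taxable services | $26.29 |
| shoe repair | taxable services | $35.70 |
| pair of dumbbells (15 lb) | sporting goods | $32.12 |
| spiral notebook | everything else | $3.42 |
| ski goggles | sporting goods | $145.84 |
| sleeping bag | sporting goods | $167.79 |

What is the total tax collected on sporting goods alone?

Pair of dumbbells (15 lb) $32.12: sporting goods → 3.25% + 0% district = 3.25% → $1.04
Ski goggles $145.84: sporting goods → 3.25% + 0% district = 3.25% → $4.74
Sleeping bag $167.79: sporting goods → 3.25% + 0% district = 3.25% → $5.45
Tax on sporting goods = $1.04 + $4.74 + $5.45 = $11.23

$11.23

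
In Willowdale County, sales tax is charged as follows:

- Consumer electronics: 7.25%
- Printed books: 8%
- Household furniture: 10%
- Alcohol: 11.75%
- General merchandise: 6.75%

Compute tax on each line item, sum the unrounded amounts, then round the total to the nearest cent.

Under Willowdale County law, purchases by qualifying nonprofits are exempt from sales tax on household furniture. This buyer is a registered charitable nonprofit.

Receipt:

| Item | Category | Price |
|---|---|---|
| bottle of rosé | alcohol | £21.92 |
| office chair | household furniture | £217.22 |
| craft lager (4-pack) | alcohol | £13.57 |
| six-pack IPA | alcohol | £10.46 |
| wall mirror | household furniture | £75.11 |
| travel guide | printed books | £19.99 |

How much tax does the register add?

£7.00

Bottle of rosé £21.92: alcohol → 11.75% → £2.5756
Office chair £217.22: household furniture, buyer-exempt → 0% → £0.00
Craft lager (4-pack) £13.57: alcohol → 11.75% → £1.594475
Six-pack IPA £10.46: alcohol → 11.75% → £1.22905
Wall mirror £75.11: household furniture, buyer-exempt → 0% → £0.00
Travel guide £19.99: printed books → 8% → £1.5992
Unrounded tax sum = £6.998325 → £7.00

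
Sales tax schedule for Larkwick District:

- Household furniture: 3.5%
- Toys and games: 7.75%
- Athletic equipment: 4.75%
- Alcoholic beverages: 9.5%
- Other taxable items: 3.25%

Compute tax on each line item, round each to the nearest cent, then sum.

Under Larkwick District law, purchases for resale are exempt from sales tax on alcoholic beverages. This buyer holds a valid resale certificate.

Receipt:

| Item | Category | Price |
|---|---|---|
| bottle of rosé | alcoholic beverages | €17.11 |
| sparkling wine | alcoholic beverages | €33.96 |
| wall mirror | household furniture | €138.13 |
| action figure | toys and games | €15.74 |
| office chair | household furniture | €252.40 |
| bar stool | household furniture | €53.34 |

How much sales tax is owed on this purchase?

€16.75

Bottle of rosé €17.11: alcoholic beverages, buyer-exempt → 0% → €0.00
Sparkling wine €33.96: alcoholic beverages, buyer-exempt → 0% → €0.00
Wall mirror €138.13: household furniture → 3.5% → €4.83
Action figure €15.74: toys and games → 7.75% → €1.22
Office chair €252.40: household furniture → 3.5% → €8.83
Bar stool €53.34: household furniture → 3.5% → €1.87
Total tax = €4.83 + €1.22 + €8.83 + €1.87 = €16.75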